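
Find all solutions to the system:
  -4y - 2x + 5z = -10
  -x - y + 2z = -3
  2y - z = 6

Row-reduce:
R1 ← R1 / (-2).
R2 ← R2 + 1·R1.
R1 ← R1 − 2·R2.
R3 ← R3 − 2·R2.
Row 3 reduces to 0 = 2, a contradiction. The system is inconsistent.

no solution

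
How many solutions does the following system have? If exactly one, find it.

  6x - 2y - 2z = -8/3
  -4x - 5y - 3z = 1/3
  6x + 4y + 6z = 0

x = -1/3, y = 0, z = 1/3

Row-reduce the augmented matrix:
R1 ← R1 / (6).
R2 ← R2 + 4·R1.
R3 ← R3 − 6·R1.
R2 ← R2 / (-19/3).
R1 ← R1 + 1/3·R2.
R3 ← R3 − 6·R2.
R3 ← R3 / (74/19).
R1 ← R1 + 2/19·R3.
R2 ← R2 − 13/19·R3.
Reading off the reduced rows gives x = -1/3, y = 0, z = 1/3.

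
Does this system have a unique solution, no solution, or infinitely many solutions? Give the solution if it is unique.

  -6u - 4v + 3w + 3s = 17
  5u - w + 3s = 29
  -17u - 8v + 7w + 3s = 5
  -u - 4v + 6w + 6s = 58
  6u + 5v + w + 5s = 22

u = 4, v = -5, w = 3, s = 4

Row-reduce the augmented matrix:
R1 ← R1 / (-6).
R2 ← R2 − 5·R1.
R3 ← R3 + 17·R1.
R4 ← R4 + 1·R1.
R5 ← R5 − 6·R1.
R2 ← R2 / (-10/3).
R1 ← R1 − 2/3·R2.
R3 ← R3 − 10/3·R2.
R4 ← R4 + 10/3·R2.
R5 ← R5 − 1·R2.
Swap R3 and R4.
R3 ← R3 / (4).
R1 ← R1 + 1/5·R3.
R2 ← R2 + 9/20·R3.
R5 ← R5 − 89/20·R3.
Swap R4 and R5.
R4 ← R4 / (193/20).
R1 ← R1 − 3/5·R4.
R2 ← R2 + 33/20·R4.
R5 reduces to 0 = 0, so the extra equation is consistent.
Reading off the reduced rows gives u = 4, v = -5, w = 3, s = 4.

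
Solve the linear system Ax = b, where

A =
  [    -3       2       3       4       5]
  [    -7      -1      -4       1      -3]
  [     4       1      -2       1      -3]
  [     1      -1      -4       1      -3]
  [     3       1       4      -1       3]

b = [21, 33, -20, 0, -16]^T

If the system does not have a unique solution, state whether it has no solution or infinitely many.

Row-reduce:
R1 ← R1 / (-3).
R2 ← R2 + 7·R1.
R3 ← R3 − 4·R1.
R4 ← R4 − 1·R1.
R5 ← R5 − 3·R1.
R2 ← R2 / (-17/3).
R1 ← R1 + 2/3·R2.
R3 ← R3 − 11/3·R2.
R4 ← R4 + 1/3·R2.
R5 ← R5 − 3·R2.
R3 ← R3 / (-87/17).
R1 ← R1 − 5/17·R3.
R2 ← R2 − 33/17·R3.
R4 ← R4 + 40/17·R3.
R5 ← R5 − 20/17·R3.
R4 ← R4 / (208/87).
R1 ← R1 + 26/87·R4.
R2 ← R2 − 53/29·R4.
R3 ← R3 + 16/87·R4.
R5 ← R5 + 104/87·R4.
Row 5 reduces to 0 = 1/2, a contradiction. The system is inconsistent.

no solution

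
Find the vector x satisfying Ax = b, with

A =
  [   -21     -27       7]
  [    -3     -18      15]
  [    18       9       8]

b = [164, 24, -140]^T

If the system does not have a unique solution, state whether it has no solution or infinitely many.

Row-reduce:
R1 ← R1 / (-21).
R2 ← R2 + 3·R1.
R3 ← R3 − 18·R1.
R2 ← R2 / (-99/7).
R1 ← R1 − 9/7·R2.
R3 ← R3 + 99/7·R2.
Rank is 2 with 3 unknowns, leaving x_3 free.

infinitely many solutions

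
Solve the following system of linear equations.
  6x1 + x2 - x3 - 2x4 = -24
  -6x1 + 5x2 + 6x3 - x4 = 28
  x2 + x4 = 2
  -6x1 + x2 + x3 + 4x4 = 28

infinitely many solutions

Row-reduce:
R1 ← R1 / (6).
R2 ← R2 + 6·R1.
R4 ← R4 + 6·R1.
R2 ← R2 / (6).
R1 ← R1 − 1/6·R2.
R3 ← R3 − 1·R2.
R4 ← R4 − 2·R2.
R3 ← R3 / (-5/6).
R1 ← R1 + 11/36·R3.
R2 ← R2 − 5/6·R3.
R4 ← R4 + 5/3·R3.
Rank is 3 with 4 unknowns, leaving x4 free.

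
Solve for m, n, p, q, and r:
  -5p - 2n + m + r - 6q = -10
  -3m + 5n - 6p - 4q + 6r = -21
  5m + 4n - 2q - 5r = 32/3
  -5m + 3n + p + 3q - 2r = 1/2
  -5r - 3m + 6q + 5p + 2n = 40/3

Row-reduce the augmented matrix:
R2 ← R2 + 3·R1.
R3 ← R3 − 5·R1.
R4 ← R4 + 5·R1.
R5 ← R5 + 3·R1.
R2 ← R2 / (-1).
R1 ← R1 + 2·R2.
R3 ← R3 − 14·R2.
R4 ← R4 + 7·R2.
R5 ← R5 + 4·R2.
R3 ← R3 / (-269).
R1 ← R1 − 37·R3.
R2 ← R2 − 21·R3.
R4 ← R4 − 123·R3.
R5 ← R5 − 74·R3.
R4 ← R4 / (-277/269).
R1 ← R1 + 138/269·R4.
R2 ← R2 − 38/269·R4.
R3 ← R3 − 280/269·R4.
R5 ← R5 + 276/269·R4.
R5 ← R5 / (234/277).
R1 ← R1 − 671/277·R5.
R2 ← R2 + 249/277·R5.
R3 ← R3 + 2068/277·R5.
R4 ← R4 − 1872/277·R5.
Reading off the reduced rows gives m = 1, n = 0, p = 4/3, q = 1/2, r = -4/3.

m = 1, n = 0, p = 4/3, q = 1/2, r = -4/3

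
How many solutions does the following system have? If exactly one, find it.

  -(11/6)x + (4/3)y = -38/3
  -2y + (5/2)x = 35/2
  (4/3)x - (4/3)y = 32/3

Row-reduce:
R1 ← R1 / (-11/6).
R2 ← R2 − 5/2·R1.
R3 ← R3 − 4/3·R1.
R2 ← R2 / (-2/11).
R1 ← R1 + 8/11·R2.
R3 ← R3 + 4/11·R2.
Row 3 reduces to 0 = 1, a contradiction. The system is inconsistent.

no solution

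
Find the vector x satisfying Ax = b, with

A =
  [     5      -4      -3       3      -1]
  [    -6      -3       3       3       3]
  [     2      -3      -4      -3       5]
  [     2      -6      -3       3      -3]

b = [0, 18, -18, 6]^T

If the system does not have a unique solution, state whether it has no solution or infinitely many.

Row-reduce:
R1 ← R1 / (5).
R2 ← R2 + 6·R1.
R3 ← R3 − 2·R1.
R4 ← R4 − 2·R1.
R2 ← R2 / (-39/5).
R1 ← R1 + 4/5·R2.
R3 ← R3 + 7/5·R2.
R4 ← R4 + 22/5·R2.
R3 ← R3 / (-35/13).
R1 ← R1 + 7/13·R3.
R2 ← R2 − 1/13·R3.
R4 ← R4 + 19/13·R3.
R1 ← R1 − 1·R4.
R2 ← R2 + 1·R4.
R3 ← R3 − 2·R4.
Rank is 4 with 5 unknowns, leaving x_5 free.

infinitely many solutions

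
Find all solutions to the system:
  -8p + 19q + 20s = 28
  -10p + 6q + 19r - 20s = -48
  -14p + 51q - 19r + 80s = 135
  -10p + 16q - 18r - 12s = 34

Row-reduce:
R1 ← R1 / (-8).
R2 ← R2 + 10·R1.
R3 ← R3 + 14·R1.
R4 ← R4 + 10·R1.
R2 ← R2 / (-71/4).
R1 ← R1 + 19/8·R2.
R3 ← R3 − 71/4·R2.
R4 ← R4 + 31/4·R2.
Swap R3 and R4.
R3 ← R3 / (-1867/71).
R1 ← R1 + 361/142·R3.
R2 ← R2 + 76/71·R3.
Row 4 reduces to 0 = 3, a contradiction. The system is inconsistent.

no solution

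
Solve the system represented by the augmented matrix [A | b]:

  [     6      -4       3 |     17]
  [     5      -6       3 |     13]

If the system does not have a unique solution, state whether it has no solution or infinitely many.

infinitely many solutions

Row-reduce:
R1 ← R1 / (6).
R2 ← R2 − 5·R1.
R2 ← R2 / (-8/3).
R1 ← R1 + 2/3·R2.
Rank is 2 with 3 unknowns, leaving x_3 free.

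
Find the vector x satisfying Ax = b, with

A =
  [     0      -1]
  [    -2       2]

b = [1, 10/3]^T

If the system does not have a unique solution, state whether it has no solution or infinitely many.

x_1 = -8/3, x_2 = -1

Row-reduce the augmented matrix:
Swap R1 and R2.
R1 ← R1 / (-2).
R2 ← R2 / (-1).
R1 ← R1 + 1·R2.
Reading off the reduced rows gives x_1 = -8/3, x_2 = -1.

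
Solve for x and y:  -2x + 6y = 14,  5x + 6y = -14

Row-reduce the augmented matrix:
R1 ← R1 / (-2).
R2 ← R2 − 5·R1.
R2 ← R2 / (21).
R1 ← R1 + 3·R2.
Reading off the reduced rows gives x = -4, y = 1.

x = -4, y = 1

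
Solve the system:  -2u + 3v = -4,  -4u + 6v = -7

no solution

Row-reduce:
R1 ← R1 / (-2).
R2 ← R2 + 4·R1.
Row 2 reduces to 0 = 1, a contradiction. The system is inconsistent.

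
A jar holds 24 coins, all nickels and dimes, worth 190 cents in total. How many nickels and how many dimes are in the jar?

Let n = nickels, d = dimes.
  n + d = 24
  5n + 10d = 190
Row-reduce the augmented matrix:
R2 ← R2 − 5·R1.
R2 ← R2 / (5).
R1 ← R1 − 1·R2.
Reading off the reduced rows gives n = 10, d = 14.

nickels: 10, dimes: 14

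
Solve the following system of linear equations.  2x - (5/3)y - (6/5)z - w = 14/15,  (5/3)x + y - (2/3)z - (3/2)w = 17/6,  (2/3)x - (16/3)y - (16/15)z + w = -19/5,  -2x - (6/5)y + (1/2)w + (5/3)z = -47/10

infinitely many solutions

Row-reduce:
R1 ← R1 / (2).
R2 ← R2 − 5/3·R1.
R3 ← R3 − 2/3·R1.
R4 ← R4 + 2·R1.
R2 ← R2 / (43/18).
R1 ← R1 + 5/6·R2.
R3 ← R3 + 43/9·R2.
R4 ← R4 + 43/15·R2.
Swap R3 and R4.
R3 ← R3 / (13/15).
R1 ← R1 + 104/215·R3.
R2 ← R2 − 6/43·R3.
Rank is 3 with 4 unknowns, leaving w free.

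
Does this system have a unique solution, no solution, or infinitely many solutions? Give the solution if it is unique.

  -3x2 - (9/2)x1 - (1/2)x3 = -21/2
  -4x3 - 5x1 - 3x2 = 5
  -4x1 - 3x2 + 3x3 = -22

Row-reduce:
R1 ← R1 / (-9/2).
R2 ← R2 + 5·R1.
R3 ← R3 + 4·R1.
R2 ← R2 / (1/3).
R1 ← R1 − 2/3·R2.
R3 ← R3 + 1/3·R2.
Row 3 reduces to 0 = 4, a contradiction. The system is inconsistent.

no solution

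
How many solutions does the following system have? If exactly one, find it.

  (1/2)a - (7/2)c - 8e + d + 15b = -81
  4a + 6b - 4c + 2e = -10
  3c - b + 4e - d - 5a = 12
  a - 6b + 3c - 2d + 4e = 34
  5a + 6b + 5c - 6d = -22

Row-reduce:
R1 ← R1 / (1/2).
R2 ← R2 − 4·R1.
R3 ← R3 + 5·R1.
R4 ← R4 − 1·R1.
R5 ← R5 − 5·R1.
R2 ← R2 / (-114).
R1 ← R1 − 30·R2.
R3 ← R3 − 149·R2.
R4 ← R4 + 36·R2.
R5 ← R5 + 144·R2.
R3 ← R3 / (-12/19).
R1 ← R1 + 13/19·R3.
R2 ← R2 + 4/19·R3.
R4 ← R4 − 46/19·R3.
R5 ← R5 − 184/19·R3.
R4 ← R4 / (-127/18).
R1 ← R1 − 53/36·R4.
R2 ← R2 − 5/9·R4.
R3 ← R3 − 83/36·R4.
R5 ← R5 + 254/9·R4.
Row 5 reduces to 0 = 4, a contradiction. The system is inconsistent.

no solution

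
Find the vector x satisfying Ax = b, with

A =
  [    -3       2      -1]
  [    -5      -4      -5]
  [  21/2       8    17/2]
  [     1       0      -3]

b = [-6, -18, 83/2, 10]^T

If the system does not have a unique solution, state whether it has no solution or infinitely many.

Row-reduce:
R1 ← R1 / (-3).
R2 ← R2 + 5·R1.
R3 ← R3 − 21/2·R1.
R4 ← R4 − 1·R1.
R2 ← R2 / (-22/3).
R1 ← R1 + 2/3·R2.
R3 ← R3 − 15·R2.
R4 ← R4 − 2/3·R2.
R3 ← R3 / (-20/11).
R1 ← R1 − 7/11·R3.
R2 ← R2 − 5/11·R3.
R4 ← R4 + 40/11·R3.
Row 4 reduces to 0 = -1, a contradiction. The system is inconsistent.

no solution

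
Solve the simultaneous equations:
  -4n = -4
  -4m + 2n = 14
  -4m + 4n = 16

m = -3, n = 1

Row-reduce the augmented matrix:
Swap R1 and R2.
R1 ← R1 / (-4).
R3 ← R3 + 4·R1.
R2 ← R2 / (-4).
R1 ← R1 + 1/2·R2.
R3 ← R3 − 2·R2.
R3 reduces to 0 = 0, so the extra equation is consistent.
Reading off the reduced rows gives m = -3, n = 1.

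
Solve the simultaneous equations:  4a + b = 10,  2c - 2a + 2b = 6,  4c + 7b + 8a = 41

no solution

Row-reduce:
R1 ← R1 / (4).
R2 ← R2 + 2·R1.
R3 ← R3 − 8·R1.
R2 ← R2 / (5/2).
R1 ← R1 − 1/4·R2.
R3 ← R3 − 5·R2.
Row 3 reduces to 0 = -1, a contradiction. The system is inconsistent.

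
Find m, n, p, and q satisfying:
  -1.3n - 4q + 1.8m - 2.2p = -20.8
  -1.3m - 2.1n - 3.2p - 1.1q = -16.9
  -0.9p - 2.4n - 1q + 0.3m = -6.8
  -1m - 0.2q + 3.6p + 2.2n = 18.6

Row-reduce the augmented matrix:
R1 ← R1 / (9/5).
R2 ← R2 + 13/10·R1.
R3 ← R3 − 3/10·R1.
R4 ← R4 + 1·R1.
R2 ← R2 / (-547/180).
R1 ← R1 + 13/18·R2.
R3 ← R3 + 131/60·R2.
R4 ← R4 − 133/90·R2.
R3 ← R3 / (15903/5470).
R1 ← R1 + 46/547·R3.
R2 ← R2 − 862/547·R3.
R4 ← R4 − 134/2735·R3.
R4 ← R4 / (-350236/79515).
R1 ← R1 + 19099/15903·R4.
R2 ← R2 + 956/15903·R4.
R3 ← R3 − 13853/15903·R4.
Reading off the reduced rows gives m = -1, n = 0, p = 5, q = 2.

m = -1, n = 0, p = 5, q = 2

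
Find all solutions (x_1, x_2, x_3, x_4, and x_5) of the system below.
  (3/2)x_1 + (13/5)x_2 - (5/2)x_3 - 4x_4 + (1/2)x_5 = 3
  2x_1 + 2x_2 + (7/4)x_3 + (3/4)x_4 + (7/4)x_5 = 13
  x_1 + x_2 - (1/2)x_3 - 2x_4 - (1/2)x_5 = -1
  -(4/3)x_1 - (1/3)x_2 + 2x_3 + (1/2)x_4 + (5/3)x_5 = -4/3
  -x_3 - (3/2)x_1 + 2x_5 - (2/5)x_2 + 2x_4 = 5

no solution

Row-reduce:
R1 ← R1 / (3/2).
R2 ← R2 − 2·R1.
R3 ← R3 − 1·R1.
R4 ← R4 + 4/3·R1.
R5 ← R5 + 3/2·R1.
R2 ← R2 / (-22/15).
R1 ← R1 − 26/15·R2.
R3 ← R3 + 11/15·R2.
R4 ← R4 − 89/45·R2.
R5 ← R5 − 11/5·R2.
R3 ← R3 / (-11/8).
R1 ← R1 − 191/44·R3.
R2 ← R2 + 305/88·R3.
R4 ← R4 − 1751/264·R3.
R5 ← R5 − 33/8·R3.
R4 ← R4 / (-2290/363).
R1 ← R1 + 360/121·R4.
R2 ← R2 − 445/242·R4.
R3 ← R3 − 19/11·R4.
Row 5 reduces to 0 = -1, a contradiction. The system is inconsistent.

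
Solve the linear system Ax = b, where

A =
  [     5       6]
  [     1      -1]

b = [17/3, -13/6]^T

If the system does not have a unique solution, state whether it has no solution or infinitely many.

x_1 = -2/3, x_2 = 3/2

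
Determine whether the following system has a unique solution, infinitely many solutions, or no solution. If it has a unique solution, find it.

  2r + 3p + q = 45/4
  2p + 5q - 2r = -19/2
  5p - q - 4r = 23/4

p = 11/4, q = -2, r = 5/2

Row-reduce the augmented matrix:
R1 ← R1 / (3).
R2 ← R2 − 2·R1.
R3 ← R3 − 5·R1.
R2 ← R2 / (13/3).
R1 ← R1 − 1/3·R2.
R3 ← R3 + 8/3·R2.
R3 ← R3 / (-122/13).
R1 ← R1 − 12/13·R3.
R2 ← R2 + 10/13·R3.
Reading off the reduced rows gives p = 11/4, q = -2, r = 5/2.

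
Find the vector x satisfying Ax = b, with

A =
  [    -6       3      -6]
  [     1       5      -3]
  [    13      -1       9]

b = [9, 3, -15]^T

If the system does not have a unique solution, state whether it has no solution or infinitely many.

Row-reduce:
R1 ← R1 / (-6).
R2 ← R2 − 1·R1.
R3 ← R3 − 13·R1.
R2 ← R2 / (11/2).
R1 ← R1 + 1/2·R2.
R3 ← R3 − 11/2·R2.
Rank is 2 with 3 unknowns, leaving x_3 free.

infinitely many solutions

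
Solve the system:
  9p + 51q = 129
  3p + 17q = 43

infinitely many solutions

Row-reduce:
R1 ← R1 / (9).
R2 ← R2 − 3·R1.
Rank is 1 with 2 unknowns, leaving q free.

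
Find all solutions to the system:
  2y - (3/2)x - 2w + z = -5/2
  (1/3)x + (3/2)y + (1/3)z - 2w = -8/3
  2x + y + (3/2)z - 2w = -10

infinitely many solutions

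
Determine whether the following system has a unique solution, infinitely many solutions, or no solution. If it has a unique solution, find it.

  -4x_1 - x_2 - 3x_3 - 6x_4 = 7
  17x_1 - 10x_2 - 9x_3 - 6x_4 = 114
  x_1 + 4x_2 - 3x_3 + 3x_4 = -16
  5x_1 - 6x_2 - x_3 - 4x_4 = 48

no solution

Row-reduce:
R1 ← R1 / (-4).
R2 ← R2 − 17·R1.
R3 ← R3 − 1·R1.
R4 ← R4 − 5·R1.
R2 ← R2 / (-57/4).
R1 ← R1 − 1/4·R2.
R3 ← R3 − 15/4·R2.
R4 ← R4 + 29/4·R2.
R3 ← R3 / (-180/19).
R1 ← R1 − 7/19·R3.
R2 ← R2 − 29/19·R3.
R4 ← R4 − 120/19·R3.
Row 4 reduces to 0 = -2/3, a contradiction. The system is inconsistent.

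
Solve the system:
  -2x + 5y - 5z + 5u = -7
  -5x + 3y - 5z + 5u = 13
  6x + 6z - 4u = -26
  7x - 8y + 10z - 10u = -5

no solution

Row-reduce:
R1 ← R1 / (-2).
R2 ← R2 + 5·R1.
R3 ← R3 − 6·R1.
R4 ← R4 − 7·R1.
R2 ← R2 / (-19/2).
R1 ← R1 + 5/2·R2.
R3 ← R3 − 15·R2.
R4 ← R4 − 19/2·R2.
R3 ← R3 / (54/19).
R1 ← R1 − 10/19·R3.
R2 ← R2 + 15/19·R3.
Row 4 reduces to 0 = 1, a contradiction. The system is inconsistent.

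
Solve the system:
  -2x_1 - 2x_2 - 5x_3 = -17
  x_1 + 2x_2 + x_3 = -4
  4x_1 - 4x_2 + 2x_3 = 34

x_1 = 1, x_2 = -5, x_3 = 5

Row-reduce the augmented matrix:
R1 ← R1 / (-2).
R2 ← R2 − 1·R1.
R3 ← R3 − 4·R1.
R1 ← R1 − 1·R2.
R3 ← R3 + 8·R2.
R3 ← R3 / (-20).
R1 ← R1 − 4·R3.
R2 ← R2 + 3/2·R3.
Reading off the reduced rows gives x_1 = 1, x_2 = -5, x_3 = 5.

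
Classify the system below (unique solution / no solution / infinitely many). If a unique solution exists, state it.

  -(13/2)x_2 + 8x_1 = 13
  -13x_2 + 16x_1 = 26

Row-reduce:
R1 ← R1 / (8).
R2 ← R2 − 16·R1.
Rank is 1 with 2 unknowns, leaving x_2 free.

infinitely many solutions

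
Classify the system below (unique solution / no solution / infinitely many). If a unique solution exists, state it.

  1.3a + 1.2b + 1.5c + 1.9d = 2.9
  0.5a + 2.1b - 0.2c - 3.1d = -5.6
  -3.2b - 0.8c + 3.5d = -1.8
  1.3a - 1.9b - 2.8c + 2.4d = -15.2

Row-reduce the augmented matrix:
R1 ← R1 / (13/10).
R2 ← R2 − 1/2·R1.
R4 ← R4 − 13/10·R1.
R2 ← R2 / (213/130).
R1 ← R1 − 12/13·R2.
R3 ← R3 + 16/5·R2.
R4 ← R4 + 31/10·R2.
R3 ← R3 / (-2468/1065).
R1 ← R1 − 113/71·R3.
R2 ← R2 + 101/213·R3.
R4 ← R4 + 1229/213·R3.
R4 ← R4 / (78137/24680).
R1 ← R1 − 4369/4936·R4.
R2 ← R2 + 7519/4936·R4.
R3 ← R3 − 8481/4936·R4.
Reading off the reduced rows gives a = -6, b = 2, c = 3, d = 2.

a = -6, b = 2, c = 3, d = 2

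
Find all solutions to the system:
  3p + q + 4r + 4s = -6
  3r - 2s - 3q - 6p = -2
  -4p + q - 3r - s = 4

infinitely many solutions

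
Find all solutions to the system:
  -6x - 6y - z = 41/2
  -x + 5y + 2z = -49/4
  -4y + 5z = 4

Row-reduce the augmented matrix:
R1 ← R1 / (-6).
R2 ← R2 + 1·R1.
R2 ← R2 / (6).
R1 ← R1 − 1·R2.
R3 ← R3 + 4·R2.
R3 ← R3 / (58/9).
R1 ← R1 + 7/36·R3.
R2 ← R2 − 13/36·R3.
Reading off the reduced rows gives x = -1, y = -9/4, z = -1.

x = -1, y = -9/4, z = -1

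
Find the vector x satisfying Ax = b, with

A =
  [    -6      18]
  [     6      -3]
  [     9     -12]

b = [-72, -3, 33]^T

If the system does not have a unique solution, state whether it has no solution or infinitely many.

x_1 = -3, x_2 = -5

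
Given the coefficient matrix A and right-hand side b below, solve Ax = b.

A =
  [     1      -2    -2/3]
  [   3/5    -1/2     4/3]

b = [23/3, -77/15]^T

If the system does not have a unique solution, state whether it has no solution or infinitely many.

infinitely many solutions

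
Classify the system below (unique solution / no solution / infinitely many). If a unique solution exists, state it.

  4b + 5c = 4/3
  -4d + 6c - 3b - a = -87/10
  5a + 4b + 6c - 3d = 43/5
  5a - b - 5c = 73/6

Row-reduce the augmented matrix:
Swap R1 and R2.
R1 ← R1 / (-1).
R3 ← R3 − 5·R1.
R4 ← R4 − 5·R1.
R2 ← R2 / (4).
R1 ← R1 − 3·R2.
R3 ← R3 + 11·R2.
R4 ← R4 + 16·R2.
R3 ← R3 / (199/4).
R1 ← R1 + 39/4·R3.
R2 ← R2 − 5/4·R3.
R4 ← R4 − 45·R3.
R4 ← R4 / (160/199).
R1 ← R1 + 101/199·R4.
R2 ← R2 − 115/199·R4.
R3 ← R3 + 92/199·R4.
Reading off the reduced rows gives a = 3, b = -1/2, c = 2/3, d = 14/5.

a = 3, b = -1/2, c = 2/3, d = 14/5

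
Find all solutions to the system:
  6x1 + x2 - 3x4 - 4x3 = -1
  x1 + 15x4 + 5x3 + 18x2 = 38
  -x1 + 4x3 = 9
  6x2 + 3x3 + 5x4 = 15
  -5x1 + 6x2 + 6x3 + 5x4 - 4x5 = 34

no solution

Row-reduce:
R1 ← R1 / (6).
R2 ← R2 − 1·R1.
R3 ← R3 + 1·R1.
R5 ← R5 + 5·R1.
R2 ← R2 / (107/6).
R1 ← R1 − 1/6·R2.
R3 ← R3 − 1/6·R2.
R4 ← R4 − 6·R2.
R5 ← R5 − 41/6·R2.
R3 ← R3 / (351/107).
R1 ← R1 + 77/107·R3.
R2 ← R2 − 34/107·R3.
R4 ← R4 − 117/107·R3.
R5 ← R5 − 53/107·R3.
Swap R4 and R5.
R4 ← R4 / (-391/117).
R1 ← R1 + 92/117·R4.
R2 ← R2 − 109/117·R4.
R3 ← R3 + 23/117·R4.
Row 5 reduces to 0 = -2/3, a contradiction. The system is inconsistent.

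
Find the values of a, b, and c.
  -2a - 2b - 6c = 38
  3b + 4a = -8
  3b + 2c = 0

Row-reduce the augmented matrix:
R1 ← R1 / (-2).
R2 ← R2 − 4·R1.
R2 ← R2 / (-1).
R1 ← R1 − 1·R2.
R3 ← R3 − 3·R2.
R3 ← R3 / (-34).
R1 ← R1 + 9·R3.
R2 ← R2 − 12·R3.
Reading off the reduced rows gives a = -5, b = 4, c = -6.

a = -5, b = 4, c = -6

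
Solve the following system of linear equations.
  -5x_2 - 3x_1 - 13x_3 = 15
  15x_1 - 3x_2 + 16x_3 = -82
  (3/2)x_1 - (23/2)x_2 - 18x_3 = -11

infinitely many solutions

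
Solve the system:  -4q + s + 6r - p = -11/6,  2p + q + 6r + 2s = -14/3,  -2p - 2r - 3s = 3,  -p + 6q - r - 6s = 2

p = 1/2, q = -2/3, r = -1/2, s = -1

Row-reduce the augmented matrix:
R1 ← R1 / (-1).
R2 ← R2 − 2·R1.
R3 ← R3 + 2·R1.
R4 ← R4 + 1·R1.
R2 ← R2 / (-7).
R1 ← R1 − 4·R2.
R3 ← R3 − 8·R2.
R4 ← R4 − 10·R2.
R3 ← R3 / (46/7).
R1 ← R1 − 30/7·R3.
R2 ← R2 + 18/7·R3.
R4 ← R4 − 131/7·R3.
R4 ← R4 / (-3/46).
R1 ← R1 − 36/23·R4.
R2 ← R2 + 17/23·R4.
R3 ← R3 + 3/46·R4.
Reading off the reduced rows gives p = 1/2, q = -2/3, r = -1/2, s = -1.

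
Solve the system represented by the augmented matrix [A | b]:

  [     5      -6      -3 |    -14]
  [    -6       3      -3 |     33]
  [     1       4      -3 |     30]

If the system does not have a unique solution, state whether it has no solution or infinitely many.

Row-reduce the augmented matrix:
R1 ← R1 / (5).
R2 ← R2 + 6·R1.
R3 ← R3 − 1·R1.
R2 ← R2 / (-21/5).
R1 ← R1 + 6/5·R2.
R3 ← R3 − 26/5·R2.
R3 ← R3 / (-74/7).
R1 ← R1 − 9/7·R3.
R2 ← R2 − 11/7·R3.
Reading off the reduced rows gives x_1 = -1, x_2 = 4, x_3 = -5.

x_1 = -1, x_2 = 4, x_3 = -5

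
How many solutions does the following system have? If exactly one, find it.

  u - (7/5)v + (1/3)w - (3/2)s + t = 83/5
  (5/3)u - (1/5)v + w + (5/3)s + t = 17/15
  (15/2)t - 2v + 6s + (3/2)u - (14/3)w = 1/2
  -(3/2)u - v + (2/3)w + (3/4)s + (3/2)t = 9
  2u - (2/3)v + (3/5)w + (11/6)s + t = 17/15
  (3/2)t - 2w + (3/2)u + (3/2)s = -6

no solution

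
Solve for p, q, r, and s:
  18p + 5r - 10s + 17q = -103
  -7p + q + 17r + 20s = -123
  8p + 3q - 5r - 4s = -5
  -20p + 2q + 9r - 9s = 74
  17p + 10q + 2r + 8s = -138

p = -4, q = -3, r = -4, s = -4

Row-reduce the augmented matrix:
R1 ← R1 / (18).
R2 ← R2 + 7·R1.
R3 ← R3 − 8·R1.
R4 ← R4 + 20·R1.
R5 ← R5 − 17·R1.
R2 ← R2 / (137/18).
R1 ← R1 − 17/18·R2.
R3 ← R3 + 41/9·R2.
R4 ← R4 − 188/9·R2.
R5 ← R5 + 109/18·R2.
R3 ← R3 / (564/137).
R1 ← R1 + 284/137·R3.
R2 ← R2 − 341/137·R3.
R4 ← R4 + 5129/137·R3.
R5 ← R5 − 1692/137·R3.
R4 ← R4 / (7729/282).
R1 ← R1 − 356/141·R4.
R2 ← R2 + 1123/282·R4.
R3 ← R3 − 691/282·R4.
R5 reduces to 0 = 0, so the extra equation is consistent.
Reading off the reduced rows gives p = -4, q = -3, r = -4, s = -4.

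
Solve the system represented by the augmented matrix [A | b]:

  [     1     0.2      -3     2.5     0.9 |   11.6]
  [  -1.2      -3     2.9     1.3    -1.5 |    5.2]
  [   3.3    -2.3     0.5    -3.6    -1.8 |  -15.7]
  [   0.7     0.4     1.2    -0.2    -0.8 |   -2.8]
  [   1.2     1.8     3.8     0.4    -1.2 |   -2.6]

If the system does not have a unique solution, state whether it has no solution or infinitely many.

x_1 = 0, x_2 = -1, x_3 = 0, x_4 = 4, x_5 = 2

Row-reduce the augmented matrix:
R2 ← R2 + 6/5·R1.
R3 ← R3 − 33/10·R1.
R4 ← R4 − 7/10·R1.
R5 ← R5 − 6/5·R1.
R2 ← R2 / (-69/25).
R1 ← R1 − 1/5·R2.
R3 ← R3 + 74/25·R2.
R4 ← R4 − 13/50·R2.
R5 ← R5 − 39/25·R2.
R3 ← R3 / (3847/345).
R1 ← R1 + 421/138·R3.
R2 ← R2 − 35/138·R3.
R4 ← R4 − 4463/1380·R3.
R5 ← R5 − 1611/230·R3.
R4 ← R4 / (198779/61552).
R1 ← R1 + 52077/30776·R4.
R2 ← R2 + 36425/30776·R4.
R3 ← R3 + 22717/15388·R4.
R5 ← R5 − 313017/30776·R4.
R5 ← R5 / (174648/198779).
R1 ← R1 + 423198/993895·R5.
R2 ← R2 − 33988/198779·R5.
R3 ← R3 + 483496/993895·R5.
R4 ← R4 + 66709/993895·R5.
Reading off the reduced rows gives x_1 = 0, x_2 = -1, x_3 = 0, x_4 = 4, x_5 = 2.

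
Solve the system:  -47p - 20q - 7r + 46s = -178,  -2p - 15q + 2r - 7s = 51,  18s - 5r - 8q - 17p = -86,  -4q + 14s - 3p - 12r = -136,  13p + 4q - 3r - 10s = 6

p = -2, q = 0, r = 6, s = -5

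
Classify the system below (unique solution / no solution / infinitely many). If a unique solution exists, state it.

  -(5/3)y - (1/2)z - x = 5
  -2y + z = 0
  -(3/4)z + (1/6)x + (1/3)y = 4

x = 3, y = -3, z = -6

Row-reduce the augmented matrix:
R1 ← R1 / (-1).
R3 ← R3 − 1/6·R1.
R2 ← R2 / (-2).
R1 ← R1 − 5/3·R2.
R3 ← R3 − 1/18·R2.
R3 ← R3 / (-29/36).
R1 ← R1 − 4/3·R3.
R2 ← R2 + 1/2·R3.
Reading off the reduced rows gives x = 3, y = -3, z = -6.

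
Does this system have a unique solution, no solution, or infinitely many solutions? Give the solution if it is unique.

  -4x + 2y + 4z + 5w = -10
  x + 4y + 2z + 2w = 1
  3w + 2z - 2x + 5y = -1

infinitely many solutions

Row-reduce:
R1 ← R1 / (-4).
R2 ← R2 − 1·R1.
R3 ← R3 + 2·R1.
R2 ← R2 / (9/2).
R1 ← R1 + 1/2·R2.
R3 ← R3 − 4·R2.
R3 ← R3 / (-8/3).
R1 ← R1 + 2/3·R3.
R2 ← R2 − 2/3·R3.
Rank is 3 with 4 unknowns, leaving w free.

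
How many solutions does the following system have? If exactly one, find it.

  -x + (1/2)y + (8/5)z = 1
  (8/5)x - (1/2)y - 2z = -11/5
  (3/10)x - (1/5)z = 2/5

Row-reduce:
R1 ← R1 / (-1).
R2 ← R2 − 8/5·R1.
R3 ← R3 − 3/10·R1.
R2 ← R2 / (3/10).
R1 ← R1 + 1/2·R2.
R3 ← R3 − 3/20·R2.
Row 3 reduces to 0 = 1, a contradiction. The system is inconsistent.

no solution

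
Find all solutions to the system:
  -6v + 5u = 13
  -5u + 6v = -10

no solution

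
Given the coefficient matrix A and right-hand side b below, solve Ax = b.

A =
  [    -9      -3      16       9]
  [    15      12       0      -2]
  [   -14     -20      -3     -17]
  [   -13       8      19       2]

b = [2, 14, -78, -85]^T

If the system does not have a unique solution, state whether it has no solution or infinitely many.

x_1 = 4, x_2 = -3, x_3 = -1, x_4 = 5

Row-reduce the augmented matrix:
R1 ← R1 / (-9).
R2 ← R2 − 15·R1.
R3 ← R3 + 14·R1.
R4 ← R4 + 13·R1.
R2 ← R2 / (7).
R1 ← R1 − 1/3·R2.
R3 ← R3 + 46/3·R2.
R4 ← R4 − 37/3·R2.
R3 ← R3 / (641/21).
R1 ← R1 + 64/21·R3.
R2 ← R2 − 80/21·R3.
R4 ← R4 + 1073/21·R3.
R4 ← R4 / (-24441/641).
R1 ← R1 + 3598/1923·R4.
R2 ← R2 − 4177/1923·R4.
R3 ← R3 + 53/641·R4.
Reading off the reduced rows gives x_1 = 4, x_2 = -3, x_3 = -1, x_4 = 5.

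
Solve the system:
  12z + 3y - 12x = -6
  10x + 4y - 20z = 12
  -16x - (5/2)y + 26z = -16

Row-reduce:
R1 ← R1 / (-12).
R2 ← R2 − 10·R1.
R3 ← R3 + 16·R1.
R2 ← R2 / (13/2).
R1 ← R1 + 1/4·R2.
R3 ← R3 + 13/2·R2.
Row 3 reduces to 0 = -1, a contradiction. The system is inconsistent.

no solution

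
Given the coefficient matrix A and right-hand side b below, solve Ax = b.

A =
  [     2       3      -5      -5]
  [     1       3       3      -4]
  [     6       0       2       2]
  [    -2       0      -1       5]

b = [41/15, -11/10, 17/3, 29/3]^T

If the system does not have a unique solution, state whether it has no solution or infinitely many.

Row-reduce the augmented matrix:
R1 ← R1 / (2).
R2 ← R2 − 1·R1.
R3 ← R3 − 6·R1.
R4 ← R4 + 2·R1.
R2 ← R2 / (3/2).
R1 ← R1 − 3/2·R2.
R3 ← R3 + 9·R2.
R4 ← R4 − 3·R2.
R3 ← R3 / (50).
R1 ← R1 + 8·R3.
R2 ← R2 − 11/3·R3.
R4 ← R4 + 17·R3.
R4 ← R4 / (143/25).
R1 ← R1 − 7/25·R4.
R2 ← R2 + 119/75·R4.
R3 ← R3 − 4/25·R4.
Reading off the reduced rows gives x_1 = 1/2, x_2 = 14/5, x_3 = -2/3, x_4 = 2.

x_1 = 1/2, x_2 = 14/5, x_3 = -2/3, x_4 = 2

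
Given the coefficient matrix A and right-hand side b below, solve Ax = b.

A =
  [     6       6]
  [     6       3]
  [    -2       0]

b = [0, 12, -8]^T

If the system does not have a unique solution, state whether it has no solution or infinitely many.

x_1 = 4, x_2 = -4

Row-reduce the augmented matrix:
R1 ← R1 / (6).
R2 ← R2 − 6·R1.
R3 ← R3 + 2·R1.
R2 ← R2 / (-3).
R1 ← R1 − 1·R2.
R3 ← R3 − 2·R2.
R3 reduces to 0 = 0, so the extra equation is consistent.
Reading off the reduced rows gives x_1 = 4, x_2 = -4.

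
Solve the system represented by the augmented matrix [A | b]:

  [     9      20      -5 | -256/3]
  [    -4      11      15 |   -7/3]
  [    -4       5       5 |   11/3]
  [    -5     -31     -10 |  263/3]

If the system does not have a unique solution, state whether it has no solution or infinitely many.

Row-reduce the augmented matrix:
R1 ← R1 / (9).
R2 ← R2 + 4·R1.
R3 ← R3 + 4·R1.
R4 ← R4 + 5·R1.
R2 ← R2 / (179/9).
R1 ← R1 − 20/9·R2.
R3 ← R3 − 125/9·R2.
R4 ← R4 + 179/9·R2.
R3 ← R3 / (-1100/179).
R1 ← R1 + 355/179·R3.
R2 ← R2 − 115/179·R3.
R4 reduces to 0 = 0, so the extra equation is consistent.
Reading off the reduced rows gives x_1 = -3, x_2 = -8/3, x_3 = 1.

x_1 = -3, x_2 = -8/3, x_3 = 1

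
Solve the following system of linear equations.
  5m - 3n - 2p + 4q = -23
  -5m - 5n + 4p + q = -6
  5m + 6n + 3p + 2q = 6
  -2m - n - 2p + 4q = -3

m = -2, n = 3, p = 0, q = -1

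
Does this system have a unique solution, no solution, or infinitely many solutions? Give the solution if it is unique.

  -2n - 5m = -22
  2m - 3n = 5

m = 4, n = 1

Row-reduce the augmented matrix:
R1 ← R1 / (-5).
R2 ← R2 − 2·R1.
R2 ← R2 / (-19/5).
R1 ← R1 − 2/5·R2.
Reading off the reduced rows gives m = 4, n = 1.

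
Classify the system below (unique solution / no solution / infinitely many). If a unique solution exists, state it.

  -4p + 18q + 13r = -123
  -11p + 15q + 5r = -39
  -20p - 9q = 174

Row-reduce the augmented matrix:
R1 ← R1 / (-4).
R2 ← R2 + 11·R1.
R3 ← R3 + 20·R1.
R2 ← R2 / (-69/2).
R1 ← R1 + 9/2·R2.
R3 ← R3 + 99·R2.
R3 ← R3 / (1069/46).
R1 ← R1 − 35/46·R3.
R2 ← R2 − 41/46·R3.
Reading off the reduced rows gives p = -6, q = -6, r = -3.

p = -6, q = -6, r = -3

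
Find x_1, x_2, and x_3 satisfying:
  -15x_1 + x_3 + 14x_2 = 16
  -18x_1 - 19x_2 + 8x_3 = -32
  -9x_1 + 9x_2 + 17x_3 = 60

x_1 = 1, x_2 = 2, x_3 = 3

Row-reduce the augmented matrix:
R1 ← R1 / (-15).
R2 ← R2 + 18·R1.
R3 ← R3 + 9·R1.
R2 ← R2 / (-179/5).
R1 ← R1 + 14/15·R2.
R3 ← R3 − 3/5·R2.
R3 ← R3 / (2956/179).
R1 ← R1 + 131/537·R3.
R2 ← R2 + 34/179·R3.
Reading off the reduced rows gives x_1 = 1, x_2 = 2, x_3 = 3.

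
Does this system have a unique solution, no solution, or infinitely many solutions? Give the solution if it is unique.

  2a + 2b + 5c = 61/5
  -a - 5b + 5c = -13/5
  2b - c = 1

Row-reduce the augmented matrix:
R1 ← R1 / (2).
R2 ← R2 + 1·R1.
R2 ← R2 / (-4).
R1 ← R1 − 1·R2.
R3 ← R3 − 2·R2.
R3 ← R3 / (11/4).
R1 ← R1 − 35/8·R3.
R2 ← R2 + 15/8·R3.
Reading off the reduced rows gives a = 13/5, b = 1, c = 1.

a = 13/5, b = 1, c = 1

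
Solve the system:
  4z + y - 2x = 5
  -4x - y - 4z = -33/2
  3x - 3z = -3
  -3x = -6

Row-reduce:
R1 ← R1 / (-2).
R2 ← R2 + 4·R1.
R3 ← R3 − 3·R1.
R4 ← R4 + 3·R1.
R2 ← R2 / (-3).
R1 ← R1 + 1/2·R2.
R3 ← R3 − 3/2·R2.
R4 ← R4 + 3/2·R2.
R3 ← R3 / (-3).
R2 ← R2 − 4·R3.
Row 4 reduces to 0 = -1/4, a contradiction. The system is inconsistent.

no solution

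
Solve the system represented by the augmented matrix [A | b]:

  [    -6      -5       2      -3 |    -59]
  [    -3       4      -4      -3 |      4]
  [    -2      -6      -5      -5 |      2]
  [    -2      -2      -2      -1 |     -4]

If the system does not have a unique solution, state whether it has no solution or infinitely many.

Row-reduce the augmented matrix:
R1 ← R1 / (-6).
R2 ← R2 + 3·R1.
R3 ← R3 + 2·R1.
R4 ← R4 + 2·R1.
R2 ← R2 / (13/2).
R1 ← R1 − 5/6·R2.
R3 ← R3 + 13/3·R2.
R4 ← R4 + 1/3·R2.
R3 ← R3 / (-9).
R1 ← R1 − 4/13·R3.
R2 ← R2 + 10/13·R3.
R4 ← R4 + 38/13·R3.
R4 ← R4 / (181/117).
R1 ← R1 − 61/117·R4.
R2 ← R2 − 23/117·R4.
R3 ← R3 − 5/9·R4.
Reading off the reduced rows gives x_1 = 6, x_2 = 1, x_3 = -6, x_4 = 2.

x_1 = 6, x_2 = 1, x_3 = -6, x_4 = 2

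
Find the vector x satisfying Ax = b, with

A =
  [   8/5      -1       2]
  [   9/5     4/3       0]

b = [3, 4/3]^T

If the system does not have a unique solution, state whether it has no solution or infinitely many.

infinitely many solutions

Row-reduce:
R1 ← R1 / (8/5).
R2 ← R2 − 9/5·R1.
R2 ← R2 / (59/24).
R1 ← R1 + 5/8·R2.
Rank is 2 with 3 unknowns, leaving x_3 free.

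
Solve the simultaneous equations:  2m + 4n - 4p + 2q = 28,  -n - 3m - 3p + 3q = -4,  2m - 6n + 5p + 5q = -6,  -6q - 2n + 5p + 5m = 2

m = 5, n = 1, p = -3, q = 1

Row-reduce the augmented matrix:
R1 ← R1 / (2).
R2 ← R2 + 3·R1.
R3 ← R3 − 2·R1.
R4 ← R4 − 5·R1.
R2 ← R2 / (5).
R1 ← R1 − 2·R2.
R3 ← R3 + 10·R2.
R4 ← R4 + 12·R2.
R3 ← R3 / (-9).
R1 ← R1 − 8/5·R3.
R2 ← R2 + 9/5·R3.
R4 ← R4 + 33/5·R3.
R4 ← R4 / (-38/5).
R1 ← R1 − 19/15·R4.
R2 ← R2 + 9/5·R4.
R3 ← R3 + 5/3·R4.
Reading off the reduced rows gives m = 5, n = 1, p = -3, q = 1.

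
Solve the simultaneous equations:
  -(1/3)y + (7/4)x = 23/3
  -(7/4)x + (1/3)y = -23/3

infinitely many solutions

Row-reduce:
R1 ← R1 / (7/4).
R2 ← R2 + 7/4·R1.
Rank is 1 with 2 unknowns, leaving y free.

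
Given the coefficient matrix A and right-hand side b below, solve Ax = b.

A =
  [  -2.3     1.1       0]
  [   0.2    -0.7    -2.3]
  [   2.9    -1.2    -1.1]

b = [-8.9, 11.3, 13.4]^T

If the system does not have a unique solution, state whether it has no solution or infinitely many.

x_1 = 1, x_2 = -6, x_3 = -3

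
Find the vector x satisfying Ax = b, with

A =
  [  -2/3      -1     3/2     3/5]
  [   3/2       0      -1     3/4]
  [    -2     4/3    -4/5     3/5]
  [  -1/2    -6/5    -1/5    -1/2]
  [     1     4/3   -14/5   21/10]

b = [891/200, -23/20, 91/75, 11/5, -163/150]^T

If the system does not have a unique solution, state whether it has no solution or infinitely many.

Row-reduce the augmented matrix:
R1 ← R1 / (-2/3).
R2 ← R2 − 3/2·R1.
R3 ← R3 + 2·R1.
R4 ← R4 + 1/2·R1.
R5 ← R5 − 1·R1.
R2 ← R2 / (-9/4).
R1 ← R1 − 3/2·R2.
R3 ← R3 − 13/3·R2.
R4 ← R4 + 9/20·R2.
R5 ← R5 + 1/6·R2.
R3 ← R3 / (-98/135).
R1 ← R1 + 2/3·R3.
R2 ← R2 + 19/18·R3.
R4 ← R4 + 9/5·R3.
R5 ← R5 + 98/135·R3.
R4 ← R4 / (-41273/4900).
R1 ← R1 + 207/98·R4.
R2 ← R2 + 1242/245·R4.
R3 ← R3 + 192/49·R4.
R5 reduces to 0 = 0, so the extra equation is consistent.
Reading off the reduced rows gives x_1 = -3/2, x_2 = -2, x_3 = 1/4, x_4 = 9/5.

x_1 = -3/2, x_2 = -2, x_3 = 1/4, x_4 = 9/5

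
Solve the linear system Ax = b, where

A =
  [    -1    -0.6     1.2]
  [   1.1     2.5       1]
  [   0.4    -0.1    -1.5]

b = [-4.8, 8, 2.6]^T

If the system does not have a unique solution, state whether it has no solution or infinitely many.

x_1 = 0, x_2 = 4, x_3 = -2

Row-reduce the augmented matrix:
R1 ← R1 / (-1).
R2 ← R2 − 11/10·R1.
R3 ← R3 − 2/5·R1.
R2 ← R2 / (46/25).
R1 ← R1 − 3/5·R2.
R3 ← R3 + 17/50·R2.
R3 ← R3 / (-68/115).
R1 ← R1 + 45/23·R3.
R2 ← R2 − 29/23·R3.
Reading off the reduced rows gives x_1 = 0, x_2 = 4, x_3 = -2.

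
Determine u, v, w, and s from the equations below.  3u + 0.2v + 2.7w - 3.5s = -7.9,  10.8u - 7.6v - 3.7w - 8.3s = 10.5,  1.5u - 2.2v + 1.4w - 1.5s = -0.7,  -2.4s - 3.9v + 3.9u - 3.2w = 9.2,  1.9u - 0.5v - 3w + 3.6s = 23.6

Row-reduce the augmented matrix:
R1 ← R1 / (3).
R2 ← R2 − 54/5·R1.
R3 ← R3 − 3/2·R1.
R4 ← R4 − 39/10·R1.
R5 ← R5 − 19/10·R1.
R2 ← R2 / (-208/25).
R1 ← R1 − 1/15·R2.
R3 ← R3 + 23/10·R2.
R4 ← R4 + 104/25·R2.
R5 ← R5 + 47/75·R2.
R3 ← R3 / (15641/4160).
R1 ← R1 − 989/1248·R3.
R2 ← R2 − 671/416·R3.
R5 ← R5 + 23083/6240·R3.
Swap R4 and R5.
R4 ← R4 / (214402/46923).
R1 ← R1 + 43843/46923·R4.
R2 ← R2 + 1785/15641·R4.
R3 ← R3 + 3905/15641·R4.
R5 reduces to 0 = 0, so the extra equation is consistent.
Reading off the reduced rows gives u = 3, v = -1, w = -1, s = 4.

u = 3, v = -1, w = -1, s = 4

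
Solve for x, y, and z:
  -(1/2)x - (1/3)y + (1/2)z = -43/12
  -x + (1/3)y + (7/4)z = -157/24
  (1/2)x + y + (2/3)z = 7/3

x = 3, y = 5/2, z = -5/2

Row-reduce the augmented matrix:
R1 ← R1 / (-1/2).
R2 ← R2 + 1·R1.
R3 ← R3 − 1/2·R1.
R1 ← R1 − 2/3·R2.
R3 ← R3 − 2/3·R2.
R3 ← R3 / (2/3).
R1 ← R1 + 3/2·R3.
R2 ← R2 − 3/4·R3.
Reading off the reduced rows gives x = 3, y = 5/2, z = -5/2.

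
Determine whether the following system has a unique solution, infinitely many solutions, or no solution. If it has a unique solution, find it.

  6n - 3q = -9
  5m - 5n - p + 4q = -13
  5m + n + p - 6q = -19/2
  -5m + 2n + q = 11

Row-reduce:
Swap R1 and R2.
R1 ← R1 / (5).
R3 ← R3 − 5·R1.
R4 ← R4 + 5·R1.
R2 ← R2 / (6).
R1 ← R1 + 1·R2.
R3 ← R3 − 6·R2.
R4 ← R4 + 3·R2.
R3 ← R3 / (2).
R1 ← R1 + 1/5·R3.
R4 ← R4 + 1·R3.
Row 4 reduces to 0 = -1/4, a contradiction. The system is inconsistent.

no solution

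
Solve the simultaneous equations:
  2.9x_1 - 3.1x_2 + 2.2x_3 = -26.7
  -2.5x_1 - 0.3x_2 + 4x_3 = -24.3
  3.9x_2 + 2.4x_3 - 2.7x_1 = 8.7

x_1 = 1, x_2 = 6, x_3 = -5

Row-reduce the augmented matrix:
R1 ← R1 / (29/10).
R2 ← R2 + 5/2·R1.
R3 ← R3 + 27/10·R1.
R2 ← R2 / (-431/145).
R1 ← R1 + 31/29·R2.
R3 ← R3 − 147/145·R2.
R3 ← R3 / (2784/431).
R1 ← R1 + 587/431·R3.
R2 ← R2 + 855/431·R3.
Reading off the reduced rows gives x_1 = 1, x_2 = 6, x_3 = -5.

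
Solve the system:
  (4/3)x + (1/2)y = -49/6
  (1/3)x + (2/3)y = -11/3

Row-reduce the augmented matrix:
R1 ← R1 / (4/3).
R2 ← R2 − 1/3·R1.
R2 ← R2 / (13/24).
R1 ← R1 − 3/8·R2.
Reading off the reduced rows gives x = -5, y = -3.

x = -5, y = -3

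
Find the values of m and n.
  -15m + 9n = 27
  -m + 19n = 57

Row-reduce the augmented matrix:
R1 ← R1 / (-15).
R2 ← R2 + 1·R1.
R2 ← R2 / (92/5).
R1 ← R1 + 3/5·R2.
Reading off the reduced rows gives m = 0, n = 3.

m = 0, n = 3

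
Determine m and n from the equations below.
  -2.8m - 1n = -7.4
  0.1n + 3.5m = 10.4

m = 3, n = -1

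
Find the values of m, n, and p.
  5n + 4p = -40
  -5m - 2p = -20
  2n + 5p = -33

m = 6, n = -4, p = -5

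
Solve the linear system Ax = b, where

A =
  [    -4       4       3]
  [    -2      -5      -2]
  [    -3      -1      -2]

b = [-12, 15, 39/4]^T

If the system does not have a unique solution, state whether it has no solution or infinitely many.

Row-reduce the augmented matrix:
R1 ← R1 / (-4).
R2 ← R2 + 2·R1.
R3 ← R3 + 3·R1.
R2 ← R2 / (-7).
R1 ← R1 + 1·R2.
R3 ← R3 + 4·R2.
R3 ← R3 / (-9/4).
R1 ← R1 + 1/4·R3.
R2 ← R2 − 1/2·R3.
Reading off the reduced rows gives x_1 = -3/4, x_2 = -3/2, x_3 = -3.

x_1 = -3/4, x_2 = -3/2, x_3 = -3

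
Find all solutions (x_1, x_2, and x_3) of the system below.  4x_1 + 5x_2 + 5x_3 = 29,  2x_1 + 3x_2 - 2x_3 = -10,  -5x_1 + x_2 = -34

x_1 = 6, x_2 = -4, x_3 = 5

Row-reduce the augmented matrix:
R1 ← R1 / (4).
R2 ← R2 − 2·R1.
R3 ← R3 + 5·R1.
R2 ← R2 / (1/2).
R1 ← R1 − 5/4·R2.
R3 ← R3 − 29/4·R2.
R3 ← R3 / (143/2).
R1 ← R1 − 25/2·R3.
R2 ← R2 + 9·R3.
Reading off the reduced rows gives x_1 = 6, x_2 = -4, x_3 = 5.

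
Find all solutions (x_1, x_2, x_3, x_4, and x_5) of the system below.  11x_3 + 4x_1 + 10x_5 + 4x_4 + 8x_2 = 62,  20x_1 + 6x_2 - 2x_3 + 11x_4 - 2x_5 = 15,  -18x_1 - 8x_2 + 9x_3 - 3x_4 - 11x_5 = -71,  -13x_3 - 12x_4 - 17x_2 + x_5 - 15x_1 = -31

infinitely many solutions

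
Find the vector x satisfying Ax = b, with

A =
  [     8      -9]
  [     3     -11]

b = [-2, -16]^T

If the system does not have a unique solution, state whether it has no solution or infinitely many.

Row-reduce the augmented matrix:
R1 ← R1 / (8).
R2 ← R2 − 3·R1.
R2 ← R2 / (-61/8).
R1 ← R1 + 9/8·R2.
Reading off the reduced rows gives x_1 = 2, x_2 = 2.

x_1 = 2, x_2 = 2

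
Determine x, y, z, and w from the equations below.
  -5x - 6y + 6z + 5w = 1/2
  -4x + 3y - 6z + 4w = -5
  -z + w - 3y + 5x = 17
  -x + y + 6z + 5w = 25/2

x = 3, y = 0, z = 1/2, w = 5/2

Row-reduce the augmented matrix:
R1 ← R1 / (-5).
R2 ← R2 + 4·R1.
R3 ← R3 − 5·R1.
R4 ← R4 + 1·R1.
R2 ← R2 / (39/5).
R1 ← R1 − 6/5·R2.
R3 ← R3 + 9·R2.
R4 ← R4 − 11/5·R2.
R3 ← R3 / (-97/13).
R1 ← R1 − 6/13·R3.
R2 ← R2 + 18/13·R3.
R4 ← R4 − 102/13·R3.
R4 ← R4 / (1000/97).
R1 ← R1 + 61/97·R4.
R2 ← R2 + 108/97·R4.
R3 ← R3 + 78/97·R4.
Reading off the reduced rows gives x = 3, y = 0, z = 1/2, w = 5/2.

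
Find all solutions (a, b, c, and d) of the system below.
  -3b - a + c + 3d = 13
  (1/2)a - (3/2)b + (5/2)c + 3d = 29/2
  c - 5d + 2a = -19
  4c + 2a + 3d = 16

Row-reduce:
R1 ← R1 / (-1).
R2 ← R2 − 1/2·R1.
R3 ← R3 − 2·R1.
R4 ← R4 − 2·R1.
R2 ← R2 / (-3).
R1 ← R1 − 3·R2.
R3 ← R3 + 6·R2.
R4 ← R4 + 6·R2.
R3 ← R3 / (-3).
R1 ← R1 − 2·R3.
R2 ← R2 + 1·R3.
Rank is 3 with 4 unknowns, leaving d free.

infinitely many solutions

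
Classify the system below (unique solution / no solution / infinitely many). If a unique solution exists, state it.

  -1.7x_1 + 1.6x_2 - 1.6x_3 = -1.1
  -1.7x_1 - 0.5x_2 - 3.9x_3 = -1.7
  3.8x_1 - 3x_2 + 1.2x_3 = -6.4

Row-reduce the augmented matrix:
R1 ← R1 / (-17/10).
R2 ← R2 + 17/10·R1.
R3 ← R3 − 19/5·R1.
R2 ← R2 / (-21/10).
R1 ← R1 + 16/17·R2.
R3 ← R3 − 49/85·R2.
R3 ← R3 / (-767/255).
R1 ← R1 − 704/357·R3.
R2 ← R2 − 23/21·R3.
Reading off the reduced rows gives x_1 = -5, x_2 = -3, x_3 = 3.

x_1 = -5, x_2 = -3, x_3 = 3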